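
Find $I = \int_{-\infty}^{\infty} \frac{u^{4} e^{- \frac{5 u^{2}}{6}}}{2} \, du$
$\frac{27 \sqrt{30} \sqrt{\pi}}{250}$

Start from the elementary integral
$$J(a) = \int_{-\infty}^{\infty} \frac{e^{- a u^{2}}}{2} \, du = \frac{\sqrt{\pi}}{2 \sqrt{a}}.$$

Differentiating under the integral sign brings down a factor of $(-u^2)$:
$$\frac{dJ}{da} = \int_{-\infty}^{\infty} - \frac{u^{2} e^{- a u^{2}}}{2} \, du = - \frac{\sqrt{\pi}}{4 a^{\frac{3}{2}}}.$$

Repeating twice in total — each differentiation brings down another $(-u^2)$ — gives
$$\frac{d^{2}J}{da^{2}} = \int_{-\infty}^{\infty} \frac{u^{4} e^{- a u^{2}}}{2} \, du = \frac{3 \sqrt{\pi}}{8 a^{\frac{5}{2}}},$$
and the integrand here is exactly the target integrand, so $I = \frac{3 \sqrt{\pi}}{8 a^{\frac{5}{2}}}$.

Setting $a = \frac{5}{6}$:
$$I = \frac{27 \sqrt{30} \sqrt{\pi}}{250}.$$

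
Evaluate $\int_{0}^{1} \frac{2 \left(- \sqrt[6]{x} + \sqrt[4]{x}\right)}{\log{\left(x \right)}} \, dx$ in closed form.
$\log{\left(\frac{225}{196} \right)}$

Introduce a parameter $a$ in the exponent: let $I(a) = \int_{0}^{1} \frac{2 \left(- \sqrt[6]{x} + x^{a}\right)}{\log{\left(x \right)}} \, dx$.

Since $\dfrac{\partial}{\partial a}\,x^{a} = x^{a} \ln x$, the $\ln x$ in the denominator cancels and
$$\frac{dI}{da} = \int_{0}^{1} 2 x^{a} \, dx = 2 \left[\frac{x^{a+1}}{a+1}\right]_0^1 = \frac{2}{a + 1}.$$

Integrating with respect to $a$ gives $I(a) = \log{\left(\frac{36 \left(a + 1\right)^{2}}{49} \right)} + C$.

At $a = \frac{1}{6}$ the integrand is identically $0$, so $I(\frac{1}{6}) = 0$. The closed form gives $0$, hence $C = 0$.

Setting $a = \frac{1}{4}$:
$$I = \log{\left(\frac{225}{196} \right)}.$$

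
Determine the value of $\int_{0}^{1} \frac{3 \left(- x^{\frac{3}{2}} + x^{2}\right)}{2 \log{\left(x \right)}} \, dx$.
$\log{\left(\frac{6 \sqrt{30}}{25} \right)}$

Consider the one-parameter family: let $I(a) = \int_{0}^{1} \frac{3 \left(- x^{\frac{3}{2}} + x^{a}\right)}{2 \log{\left(x \right)}} \, dx$.

Since $\dfrac{\partial}{\partial a}\,x^{a} = x^{a} \ln x$, the $\ln x$ in the denominator cancels and
$$\frac{dI}{da} = \int_{0}^{1} \frac{3}{2} x^{a} \, dx = \frac{3}{2} \left[\frac{x^{a+1}}{a+1}\right]_0^1 = \frac{3}{2 \left(a + 1\right)}.$$

Integrating with respect to $a$ gives $I(a) = \log{\left(\frac{2 \sqrt{10} \left(a + 1\right)^{\frac{3}{2}}}{25} \right)} + C$.

At $a = \frac{3}{2}$ the integrand is identically $0$, so $I(\frac{3}{2}) = 0$. The closed form gives $0$, hence $C = 0$.

Setting $a = 2$:
$$I = \log{\left(\frac{6 \sqrt{30}}{25} \right)}.$$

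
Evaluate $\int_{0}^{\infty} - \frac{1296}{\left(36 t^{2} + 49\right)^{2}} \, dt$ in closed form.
$- \frac{54 \pi}{343}$

Recall the elementary integral
$$J(a) = \int_{0}^{\infty} - \frac{1}{a^{2} + t^{2}} \, dt = - \frac{\pi}{2 a}.$$

Differentiating under the integral sign with respect to $a$,
$$\frac{dJ}{da} = \int_{0}^{\infty} \frac{2 a}{\left(a^{2} + t^{2}\right)^{2}} \, dt = \frac{\pi}{2 a^{2}},$$
so $\int_{0}^{\infty} - \frac{1}{\left(a^{2} + t^{2}\right)^{2}} \, dt = - \frac{\pi}{4 a^{3}}$.

Setting $a = \frac{7}{6}$:
$$I = - \frac{54 \pi}{343}.$$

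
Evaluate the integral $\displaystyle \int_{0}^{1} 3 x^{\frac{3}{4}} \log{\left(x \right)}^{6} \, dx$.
$\frac{35389440}{823543}$

Begin with the known integral
$$J(a) = \int_{0}^{1} 3 x^{a} \, dx = \frac{3}{a + 1}.$$

Differentiating under the integral sign brings down a factor of $\ln x$:
$$\frac{dJ}{da} = \int_{0}^{1} 3 x^{a} \log{\left(x \right)} \, dx = - \frac{3}{\left(a + 1\right)^{2}}.$$

Repeating $6$ times in total — each differentiation brings down another $\ln x$ — gives
$$\frac{d^{6}J}{da^{6}} = \int_{0}^{1} 3 x^{a} \log{\left(x \right)}^{6} \, dx = \frac{2160}{\left(a + 1\right)^{7}},$$
and the integrand here is exactly the target integrand, so $I = \frac{2160}{\left(a + 1\right)^{7}}$.

Setting $a = \frac{3}{4}$:
$$I = \frac{35389440}{823543}.$$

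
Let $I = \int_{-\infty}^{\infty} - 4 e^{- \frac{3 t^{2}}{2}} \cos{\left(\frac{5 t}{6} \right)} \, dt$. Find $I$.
$- \frac{4 \sqrt{6} \sqrt{\pi}}{3 e^{\frac{25}{216}}}$

Treat the cosine frequency as a parameter and define $I(b) = \int_{-\infty}^{\infty} - 4 e^{- \frac{3 t^{2}}{2}} \cos{\left(b t \right)} \, dt$.

Differentiating under the integral sign,
$$I'(b) = \int_{-\infty}^{\infty} 4 t e^{- \frac{3 t^{2}}{2}} \sin{\left(b t \right)} \, dt.$$

Integrate $\int_{-\infty}^{\infty} t \sin(b t)\, e^{- \frac{3 t^{2}}{2}}\, dt$ by parts with $u = \sin(b t)$ and $dv = t\, e^{- \frac{3 t^{2}}{2}}\, dt$, giving $v = - \frac{e^{- \frac{3 t^{2}}{2}}}{3}$. The boundary term vanishes and
$$\int_{-\infty}^{\infty} t \sin(b t)\, e^{- \frac{3 t^{2}}{2}}\, dt = \frac{b}{3} \int_{-\infty}^{\infty} \cos(b t)\, e^{- \frac{3 t^{2}}{2}}\, dt,$$
so $I'(b) = - \frac{b}{3}\, I(b)$.

This is a separable first-order ODE; solving with the initial condition $I(0) = \int_{-\infty}^{\infty} - 4 e^{- \frac{3 t^{2}}{2}}\,dt = - \frac{4 \sqrt{6} \sqrt{\pi}}{3}$ gives
$$I(b) = - \frac{4 \sqrt{6} \sqrt{\pi} e^{- \frac{b^{2}}{6}}}{3}.$$

Setting $b = \frac{5}{6}$:
$$I = - \frac{4 \sqrt{6} \sqrt{\pi}}{3 e^{\frac{25}{216}}}.$$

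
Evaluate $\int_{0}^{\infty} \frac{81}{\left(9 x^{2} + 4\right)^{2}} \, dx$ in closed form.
$\frac{27 \pi}{32}$

Start from the standard arctangent integral
$$J(a) = \int_{0}^{\infty} \frac{1}{a^{2} + x^{2}} \, dx = \frac{\pi}{2 a}.$$

Differentiating under the integral sign with respect to $a$,
$$\frac{dJ}{da} = \int_{0}^{\infty} - \frac{2 a}{\left(a^{2} + x^{2}\right)^{2}} \, dx = - \frac{\pi}{2 a^{2}},$$
so $\int_{0}^{\infty} \frac{1}{\left(a^{2} + x^{2}\right)^{2}} \, dx = \frac{\pi}{4 a^{3}}$.

Setting $a = \frac{2}{3}$:
$$I = \frac{27 \pi}{32}.$$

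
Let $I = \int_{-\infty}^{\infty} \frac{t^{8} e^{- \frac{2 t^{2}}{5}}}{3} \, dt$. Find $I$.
$\frac{21875 \sqrt{10} \sqrt{\pi}}{512}$

Consider the simpler parametrised integral
$$J(a) = \int_{-\infty}^{\infty} \frac{e^{- a t^{2}}}{3} \, dt = \frac{\sqrt{\pi}}{3 \sqrt{a}}.$$

Differentiating under the integral sign brings down a factor of $(-t^2)$:
$$\frac{dJ}{da} = \int_{-\infty}^{\infty} - \frac{t^{2} e^{- a t^{2}}}{3} \, dt = - \frac{\sqrt{\pi}}{6 a^{\frac{3}{2}}}.$$

Repeating $4$ times in total — each differentiation brings down another $(-t^2)$ — gives
$$\frac{d^{4}J}{da^{4}} = \int_{-\infty}^{\infty} \frac{t^{8} e^{- a t^{2}}}{3} \, dt = \frac{35 \sqrt{\pi}}{16 a^{\frac{9}{2}}},$$
and the integrand here is exactly the target integrand, so $I = \frac{35 \sqrt{\pi}}{16 a^{\frac{9}{2}}}$.

Setting $a = \frac{2}{5}$:
$$I = \frac{21875 \sqrt{10} \sqrt{\pi}}{512}.$$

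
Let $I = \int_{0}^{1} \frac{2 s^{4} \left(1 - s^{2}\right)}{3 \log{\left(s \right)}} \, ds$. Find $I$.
$- \frac{2 \log{\left(7 \right)}}{3} + \frac{2 \log{\left(5 \right)}}{3}$

Consider the one-parameter family: let $I(a) = \int_{0}^{1} \frac{2 \left(- s^{6} + s^{a}\right)}{3 \log{\left(s \right)}} \, ds$.

Since $\dfrac{\partial}{\partial a}\,s^{a} = s^{a} \ln s$, the $\ln s$ in the denominator cancels and
$$\frac{dI}{da} = \int_{0}^{1} \frac{2}{3} s^{a} \, ds = \frac{2}{3} \left[\frac{s^{a+1}}{a+1}\right]_0^1 = \frac{2}{3 \left(a + 1\right)}.$$

Integrating with respect to $a$ gives $I(a) = \frac{2 \log{\left(a + 1 \right)}}{3} - \frac{2 \log{\left(7 \right)}}{3} + C$.

At $a = 6$ the integrand is identically $0$, so $I(6) = 0$. The closed form gives $0$, hence $C = 0$.

Setting $a = 4$:
$$I = - \frac{2 \log{\left(7 \right)}}{3} + \frac{2 \log{\left(5 \right)}}{3}.$$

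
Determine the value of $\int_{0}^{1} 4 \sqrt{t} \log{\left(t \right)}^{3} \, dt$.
$- \frac{128}{27}$

Start from the elementary integral
$$J(a) = \int_{0}^{1} 4 t^{a} \, dt = \frac{4}{a + 1}.$$

Differentiating under the integral sign brings down a factor of $\ln t$:
$$\frac{dJ}{da} = \int_{0}^{1} 4 t^{a} \log{\left(t \right)} \, dt = - \frac{4}{\left(a + 1\right)^{2}}.$$

Repeating $3$ times in total — each differentiation brings down another $\ln t$ — gives
$$\frac{d^{3}J}{da^{3}} = \int_{0}^{1} 4 t^{a} \log{\left(t \right)}^{3} \, dt = - \frac{24}{\left(a + 1\right)^{4}},$$
and the integrand here is exactly the target integrand, so $I = - \frac{24}{\left(a + 1\right)^{4}}$.

Setting $a = \frac{1}{2}$:
$$I = - \frac{128}{27}.$$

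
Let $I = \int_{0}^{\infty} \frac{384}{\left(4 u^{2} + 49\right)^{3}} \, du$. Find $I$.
$\frac{36 \pi}{16807}$

Recall the elementary integral
$$J(a) = \int_{0}^{\infty} \frac{6}{a^{2} + u^{2}} \, du = \frac{3 \pi}{a}.$$

Differentiating under the integral sign with respect to $a$,
$$\frac{dJ}{da} = \int_{0}^{\infty} - \frac{12 a}{\left(a^{2} + u^{2}\right)^{2}} \, du = - \frac{3 \pi}{a^{2}},$$
so $\int_{0}^{\infty} \frac{6}{\left(a^{2} + u^{2}\right)^{2}} \, du = \frac{3 \pi}{2 a^{3}}$.

Repeating — each differentiation of $1/(u^2+a^2)^j$ produces $-2ja/(u^2+a^2)^{j+1}$ — and dividing through by $-2ja$ at each step yields, after $2$ differentiations in total,
$$\int_{0}^{\infty} \frac{6}{\left(a^{2} + u^{2}\right)^{3}} \, du = \frac{9 \pi}{8 a^{5}}.$$

Setting $a = \frac{7}{2}$:
$$I = \frac{36 \pi}{16807}.$$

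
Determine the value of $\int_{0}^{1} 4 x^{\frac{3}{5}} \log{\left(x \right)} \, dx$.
$- \frac{25}{16}$

Start from the elementary integral
$$J(a) = \int_{0}^{1} 4 x^{a} \, dx = \frac{4}{a + 1}.$$

Differentiating under the integral sign brings down a factor of $\ln x$:
$$\frac{dJ}{da} = \int_{0}^{1} 4 x^{a} \log{\left(x \right)} \, dx = - \frac{4}{\left(a + 1\right)^{2}}.$$

The integral on the left is $I$, so $I = - \frac{4}{\left(a + 1\right)^{2}}$.

Setting $a = \frac{3}{5}$:
$$I = - \frac{25}{16}.$$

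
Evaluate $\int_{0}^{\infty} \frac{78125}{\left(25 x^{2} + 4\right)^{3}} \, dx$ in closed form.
$\frac{46875 \pi}{512}$

Start from the standard arctangent integral
$$J(a) = \int_{0}^{\infty} \frac{5}{a^{2} + x^{2}} \, dx = \frac{5 \pi}{2 a}.$$

Differentiating under the integral sign with respect to $a$,
$$\frac{dJ}{da} = \int_{0}^{\infty} - \frac{10 a}{\left(a^{2} + x^{2}\right)^{2}} \, dx = - \frac{5 \pi}{2 a^{2}},$$
so $\int_{0}^{\infty} \frac{5}{\left(a^{2} + x^{2}\right)^{2}} \, dx = \frac{5 \pi}{4 a^{3}}$.

Repeating — each differentiation of $1/(x^2+a^2)^j$ produces $-2ja/(x^2+a^2)^{j+1}$ — and dividing through by $-2ja$ at each step yields, after $2$ differentiations in total,
$$\int_{0}^{\infty} \frac{5}{\left(a^{2} + x^{2}\right)^{3}} \, dx = \frac{15 \pi}{16 a^{5}}.$$

Setting $a = \frac{2}{5}$:
$$I = \frac{46875 \pi}{512}.$$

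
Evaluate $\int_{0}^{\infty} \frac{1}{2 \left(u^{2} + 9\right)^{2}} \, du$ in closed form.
$\frac{\pi}{216}$

Begin with the known result
$$J(a) = \int_{0}^{\infty} \frac{1}{2 \left(a^{2} + u^{2}\right)} \, du = \frac{\pi}{4 a}.$$

Differentiating under the integral sign with respect to $a$,
$$\frac{dJ}{da} = \int_{0}^{\infty} - \frac{a}{\left(a^{2} + u^{2}\right)^{2}} \, du = - \frac{\pi}{4 a^{2}},$$
so $\int_{0}^{\infty} \frac{1}{2 \left(a^{2} + u^{2}\right)^{2}} \, du = \frac{\pi}{8 a^{3}}$.

Setting $a = 3$:
$$I = \frac{\pi}{216}.$$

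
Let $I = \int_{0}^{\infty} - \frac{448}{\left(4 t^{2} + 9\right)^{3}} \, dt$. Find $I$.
$- \frac{14 \pi}{81}$

Recall the elementary integral
$$J(a) = \int_{0}^{\infty} - \frac{7}{a^{2} + t^{2}} \, dt = - \frac{7 \pi}{2 a}.$$

Differentiating under the integral sign with respect to $a$,
$$\frac{dJ}{da} = \int_{0}^{\infty} \frac{14 a}{\left(a^{2} + t^{2}\right)^{2}} \, dt = \frac{7 \pi}{2 a^{2}},$$
so $\int_{0}^{\infty} - \frac{7}{\left(a^{2} + t^{2}\right)^{2}} \, dt = - \frac{7 \pi}{4 a^{3}}$.

Repeating — each differentiation of $1/(t^2+a^2)^j$ produces $-2ja/(t^2+a^2)^{j+1}$ — and dividing through by $-2ja$ at each step yields, after $2$ differentiations in total,
$$\int_{0}^{\infty} - \frac{7}{\left(a^{2} + t^{2}\right)^{3}} \, dt = - \frac{21 \pi}{16 a^{5}}.$$

Setting $a = \frac{3}{2}$:
$$I = - \frac{14 \pi}{81}.$$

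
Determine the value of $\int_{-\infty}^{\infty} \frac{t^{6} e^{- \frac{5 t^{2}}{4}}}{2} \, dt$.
$\frac{24 \sqrt{5} \sqrt{\pi}}{125}$

Consider the simpler parametrised integral
$$J(a) = \int_{-\infty}^{\infty} \frac{e^{- a t^{2}}}{2} \, dt = \frac{\sqrt{\pi}}{2 \sqrt{a}}.$$

Differentiating under the integral sign brings down a factor of $(-t^2)$:
$$\frac{dJ}{da} = \int_{-\infty}^{\infty} - \frac{t^{2} e^{- a t^{2}}}{2} \, dt = - \frac{\sqrt{\pi}}{4 a^{\frac{3}{2}}}.$$

Repeating $3$ times in total — each differentiation brings down another $(-t^2)$ — gives
$$\frac{d^{3}J}{da^{3}} = \int_{-\infty}^{\infty} - \frac{t^{6} e^{- a t^{2}}}{2} \, dt = - \frac{15 \sqrt{\pi}}{16 a^{\frac{7}{2}}},$$
and the integrand here is $(-1)^{3}$ times the target integrand, so $I = (-1)^{3}\,\frac{d^{3}J}{da^{3}} = \frac{15 \sqrt{\pi}}{16 a^{\frac{7}{2}}}$.

Setting $a = \frac{5}{4}$:
$$I = \frac{24 \sqrt{5} \sqrt{\pi}}{125}.$$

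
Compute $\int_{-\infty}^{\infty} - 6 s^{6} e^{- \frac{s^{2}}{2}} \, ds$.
$- 90 \sqrt{2} \sqrt{\pi}$

Start from the elementary integral
$$J(a) = \int_{-\infty}^{\infty} - 6 e^{- a s^{2}} \, ds = - \frac{6 \sqrt{\pi}}{\sqrt{a}}.$$

Differentiating under the integral sign brings down a factor of $(-s^2)$:
$$\frac{dJ}{da} = \int_{-\infty}^{\infty} 6 s^{2} e^{- a s^{2}} \, ds = \frac{3 \sqrt{\pi}}{a^{\frac{3}{2}}}.$$

Repeating $3$ times in total — each differentiation brings down another $(-s^2)$ — gives
$$\frac{d^{3}J}{da^{3}} = \int_{-\infty}^{\infty} 6 s^{6} e^{- a s^{2}} \, ds = \frac{45 \sqrt{\pi}}{4 a^{\frac{7}{2}}},$$
and the integrand here is $(-1)^{3}$ times the target integrand, so $I = (-1)^{3}\,\frac{d^{3}J}{da^{3}} = - \frac{45 \sqrt{\pi}}{4 a^{\frac{7}{2}}}$.

Setting $a = \frac{1}{2}$:
$$I = - 90 \sqrt{2} \sqrt{\pi}.$$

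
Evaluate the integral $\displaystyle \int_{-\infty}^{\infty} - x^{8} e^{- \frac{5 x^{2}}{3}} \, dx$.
$- \frac{1701 \sqrt{15} \sqrt{\pi}}{10000}$

Start from the elementary integral
$$J(a) = \int_{-\infty}^{\infty} - e^{- a x^{2}} \, dx = - \frac{\sqrt{\pi}}{\sqrt{a}}.$$

Differentiating under the integral sign brings down a factor of $(-x^2)$:
$$\frac{dJ}{da} = \int_{-\infty}^{\infty} x^{2} e^{- a x^{2}} \, dx = \frac{\sqrt{\pi}}{2 a^{\frac{3}{2}}}.$$

Repeating $4$ times in total — each differentiation brings down another $(-x^2)$ — gives
$$\frac{d^{4}J}{da^{4}} = \int_{-\infty}^{\infty} - x^{8} e^{- a x^{2}} \, dx = - \frac{105 \sqrt{\pi}}{16 a^{\frac{9}{2}}},$$
and the integrand here is exactly the target integrand, so $I = - \frac{105 \sqrt{\pi}}{16 a^{\frac{9}{2}}}$.

Setting $a = \frac{5}{3}$:
$$I = - \frac{1701 \sqrt{15} \sqrt{\pi}}{10000}.$$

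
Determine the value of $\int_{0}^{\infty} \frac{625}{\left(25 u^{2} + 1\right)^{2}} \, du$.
$\frac{125 \pi}{4}$

Start from the standard arctangent integral
$$J(a) = \int_{0}^{\infty} \frac{1}{a^{2} + u^{2}} \, du = \frac{\pi}{2 a}.$$

Differentiating under the integral sign with respect to $a$,
$$\frac{dJ}{da} = \int_{0}^{\infty} - \frac{2 a}{\left(a^{2} + u^{2}\right)^{2}} \, du = - \frac{\pi}{2 a^{2}},$$
so $\int_{0}^{\infty} \frac{1}{\left(a^{2} + u^{2}\right)^{2}} \, du = \frac{\pi}{4 a^{3}}$.

Setting $a = \frac{1}{5}$:
$$I = \frac{125 \pi}{4}.$$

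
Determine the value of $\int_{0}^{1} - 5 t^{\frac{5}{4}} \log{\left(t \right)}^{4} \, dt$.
$- \frac{40960}{19683}$

Start from the elementary integral
$$J(a) = \int_{0}^{1} - 5 t^{a} \, dt = - \frac{5}{a + 1}.$$

Differentiating under the integral sign brings down a factor of $\ln t$:
$$\frac{dJ}{da} = \int_{0}^{1} - 5 t^{a} \log{\left(t \right)} \, dt = \frac{5}{\left(a + 1\right)^{2}}.$$

Repeating $4$ times in total — each differentiation brings down another $\ln t$ — gives
$$\frac{d^{4}J}{da^{4}} = \int_{0}^{1} - 5 t^{a} \log{\left(t \right)}^{4} \, dt = - \frac{120}{\left(a + 1\right)^{5}},$$
and the integrand here is exactly the target integrand, so $I = - \frac{120}{\left(a + 1\right)^{5}}$.

Setting $a = \frac{5}{4}$:
$$I = - \frac{40960}{19683}.$$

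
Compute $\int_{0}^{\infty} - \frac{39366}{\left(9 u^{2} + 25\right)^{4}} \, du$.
$- \frac{6561 \pi}{250000}$

Recall the elementary integral
$$J(a) = \int_{0}^{\infty} - \frac{6}{a^{2} + u^{2}} \, du = - \frac{3 \pi}{a}.$$

Differentiating under the integral sign with respect to $a$,
$$\frac{dJ}{da} = \int_{0}^{\infty} \frac{12 a}{\left(a^{2} + u^{2}\right)^{2}} \, du = \frac{3 \pi}{a^{2}},$$
so $\int_{0}^{\infty} - \frac{6}{\left(a^{2} + u^{2}\right)^{2}} \, du = - \frac{3 \pi}{2 a^{3}}$.

Repeating — each differentiation of $1/(u^2+a^2)^j$ produces $-2ja/(u^2+a^2)^{j+1}$ — and dividing through by $-2ja$ at each step yields, after $3$ differentiations in total,
$$\int_{0}^{\infty} - \frac{6}{\left(a^{2} + u^{2}\right)^{4}} \, du = - \frac{15 \pi}{16 a^{7}}.$$

Setting $a = \frac{5}{3}$:
$$I = - \frac{6561 \pi}{250000}.$$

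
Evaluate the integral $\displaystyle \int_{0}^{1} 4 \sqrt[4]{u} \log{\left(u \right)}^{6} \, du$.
$\frac{9437184}{15625}$

Begin with the known integral
$$J(a) = \int_{0}^{1} 4 u^{a} \, du = \frac{4}{a + 1}.$$

Differentiating under the integral sign brings down a factor of $\ln u$:
$$\frac{dJ}{da} = \int_{0}^{1} 4 u^{a} \log{\left(u \right)} \, du = - \frac{4}{\left(a + 1\right)^{2}}.$$

Repeating $6$ times in total — each differentiation brings down another $\ln u$ — gives
$$\frac{d^{6}J}{da^{6}} = \int_{0}^{1} 4 u^{a} \log{\left(u \right)}^{6} \, du = \frac{2880}{\left(a + 1\right)^{7}},$$
and the integrand here is exactly the target integrand, so $I = \frac{2880}{\left(a + 1\right)^{7}}$.

Setting $a = \frac{1}{4}$:
$$I = \frac{9437184}{15625}.$$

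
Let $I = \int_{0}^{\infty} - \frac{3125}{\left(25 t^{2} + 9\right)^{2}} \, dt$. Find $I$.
$- \frac{625 \pi}{108}$

Begin with the known result
$$J(a) = \int_{0}^{\infty} - \frac{5}{a^{2} + t^{2}} \, dt = - \frac{5 \pi}{2 a}.$$

Differentiating under the integral sign with respect to $a$,
$$\frac{dJ}{da} = \int_{0}^{\infty} \frac{10 a}{\left(a^{2} + t^{2}\right)^{2}} \, dt = \frac{5 \pi}{2 a^{2}},$$
so $\int_{0}^{\infty} - \frac{5}{\left(a^{2} + t^{2}\right)^{2}} \, dt = - \frac{5 \pi}{4 a^{3}}$.

Setting $a = \frac{3}{5}$:
$$I = - \frac{625 \pi}{108}.$$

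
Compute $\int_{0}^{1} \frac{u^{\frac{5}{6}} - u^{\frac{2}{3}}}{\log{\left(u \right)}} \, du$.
$- \log{\left(10 \right)} + \log{\left(11 \right)}$

Introduce a parameter $a$ in the exponent: let $I(a) = \int_{0}^{1} \frac{u^{\frac{5}{6}} - u^{a}}{\log{\left(u \right)}} \, du$.

Since $\dfrac{\partial}{\partial a}\,u^{a} = u^{a} \ln u$, the $\ln u$ in the denominator cancels and
$$\frac{dI}{da} = \int_{0}^{1} -1 u^{a} \, du = -1 \left[\frac{u^{a+1}}{a+1}\right]_0^1 = - \frac{1}{a + 1}.$$

Integrating with respect to $a$ gives $I(a) = - \log{\left(\frac{6 a}{11} + \frac{6}{11} \right)} + C$.

At $a = \frac{5}{6}$ the integrand is identically $0$, so $I(\frac{5}{6}) = 0$. The closed form gives $0$, hence $C = 0$.

Setting $a = \frac{2}{3}$:
$$I = - \log{\left(10 \right)} + \log{\left(11 \right)}.$$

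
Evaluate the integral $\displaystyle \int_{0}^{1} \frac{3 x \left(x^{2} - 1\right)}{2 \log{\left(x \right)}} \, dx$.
$\frac{3 \log{\left(2 \right)}}{2}$

Replace the exponent $1$ by a parameter $a$: let $I(a) = \int_{0}^{1} \frac{3 \left(x^{3} - x^{a}\right)}{2 \log{\left(x \right)}} \, dx$.

Since $\dfrac{\partial}{\partial a}\,x^{a} = x^{a} \ln x$, the $\ln x$ in the denominator cancels and
$$\frac{dI}{da} = \int_{0}^{1} - \frac{3}{2} x^{a} \, dx = - \frac{3}{2} \left[\frac{x^{a+1}}{a+1}\right]_0^1 = - \frac{3}{2 a + 2}.$$

Integrating with respect to $a$ gives $I(a) = - \log{\left(\frac{\left(a + 1\right)^{\frac{3}{2}}}{8} \right)} + C$.

At $a = 3$ the integrand is identically $0$, so $I(3) = 0$. The closed form gives $0$, hence $C = 0$.

Setting $a = 1$:
$$I = \frac{3 \log{\left(2 \right)}}{2}.$$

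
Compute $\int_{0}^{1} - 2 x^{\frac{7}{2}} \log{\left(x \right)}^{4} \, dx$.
$- \frac{512}{19683}$

Consider the simpler parametrised integral
$$J(a) = \int_{0}^{1} - 2 x^{a} \, dx = - \frac{2}{a + 1}.$$

Differentiating under the integral sign brings down a factor of $\ln x$:
$$\frac{dJ}{da} = \int_{0}^{1} - 2 x^{a} \log{\left(x \right)} \, dx = \frac{2}{\left(a + 1\right)^{2}}.$$

Repeating $4$ times in total — each differentiation brings down another $\ln x$ — gives
$$\frac{d^{4}J}{da^{4}} = \int_{0}^{1} - 2 x^{a} \log{\left(x \right)}^{4} \, dx = - \frac{48}{\left(a + 1\right)^{5}},$$
and the integrand here is exactly the target integrand, so $I = - \frac{48}{\left(a + 1\right)^{5}}$.

Setting $a = \frac{7}{2}$:
$$I = - \frac{512}{19683}.$$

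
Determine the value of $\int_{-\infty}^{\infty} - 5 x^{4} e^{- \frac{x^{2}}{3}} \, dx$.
$- \frac{135 \sqrt{3} \sqrt{\pi}}{4}$

Consider the simpler parametrised integral
$$J(a) = \int_{-\infty}^{\infty} - 5 e^{- a x^{2}} \, dx = - \frac{5 \sqrt{\pi}}{\sqrt{a}}.$$

Differentiating under the integral sign brings down a factor of $(-x^2)$:
$$\frac{dJ}{da} = \int_{-\infty}^{\infty} 5 x^{2} e^{- a x^{2}} \, dx = \frac{5 \sqrt{\pi}}{2 a^{\frac{3}{2}}}.$$

Repeating twice in total — each differentiation brings down another $(-x^2)$ — gives
$$\frac{d^{2}J}{da^{2}} = \int_{-\infty}^{\infty} - 5 x^{4} e^{- a x^{2}} \, dx = - \frac{15 \sqrt{\pi}}{4 a^{\frac{5}{2}}},$$
and the integrand here is exactly the target integrand, so $I = - \frac{15 \sqrt{\pi}}{4 a^{\frac{5}{2}}}$.

Setting $a = \frac{1}{3}$:
$$I = - \frac{135 \sqrt{3} \sqrt{\pi}}{4}.$$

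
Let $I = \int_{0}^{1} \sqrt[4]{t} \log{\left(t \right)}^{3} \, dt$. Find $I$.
$- \frac{1536}{625}$

Start from the elementary integral
$$J(a) = \int_{0}^{1} t^{a} \, dt = \frac{1}{a + 1}.$$

Differentiating under the integral sign brings down a factor of $\ln t$:
$$\frac{dJ}{da} = \int_{0}^{1} t^{a} \log{\left(t \right)} \, dt = - \frac{1}{\left(a + 1\right)^{2}}.$$

Repeating $3$ times in total — each differentiation brings down another $\ln t$ — gives
$$\frac{d^{3}J}{da^{3}} = \int_{0}^{1} t^{a} \log{\left(t \right)}^{3} \, dt = - \frac{6}{\left(a + 1\right)^{4}},$$
and the integrand here is exactly the target integrand, so $I = - \frac{6}{\left(a + 1\right)^{4}}$.

Setting $a = \frac{1}{4}$:
$$I = - \frac{1536}{625}.$$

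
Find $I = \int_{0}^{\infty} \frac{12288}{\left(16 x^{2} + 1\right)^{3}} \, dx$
$576 \pi$

Start from the standard arctangent integral
$$J(a) = \int_{0}^{\infty} \frac{3}{a^{2} + x^{2}} \, dx = \frac{3 \pi}{2 a}.$$

Differentiating under the integral sign with respect to $a$,
$$\frac{dJ}{da} = \int_{0}^{\infty} - \frac{6 a}{\left(a^{2} + x^{2}\right)^{2}} \, dx = - \frac{3 \pi}{2 a^{2}},$$
so $\int_{0}^{\infty} \frac{3}{\left(a^{2} + x^{2}\right)^{2}} \, dx = \frac{3 \pi}{4 a^{3}}$.

Repeating — each differentiation of $1/(x^2+a^2)^j$ produces $-2ja/(x^2+a^2)^{j+1}$ — and dividing through by $-2ja$ at each step yields, after $2$ differentiations in total,
$$\int_{0}^{\infty} \frac{3}{\left(a^{2} + x^{2}\right)^{3}} \, dx = \frac{9 \pi}{16 a^{5}}.$$

Setting $a = \frac{1}{4}$:
$$I = 576 \pi.$$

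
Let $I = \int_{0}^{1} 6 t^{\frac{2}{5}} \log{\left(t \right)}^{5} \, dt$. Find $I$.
$- \frac{11250000}{117649}$

Start from the elementary integral
$$J(a) = \int_{0}^{1} 6 t^{a} \, dt = \frac{6}{a + 1}.$$

Differentiating under the integral sign brings down a factor of $\ln t$:
$$\frac{dJ}{da} = \int_{0}^{1} 6 t^{a} \log{\left(t \right)} \, dt = - \frac{6}{\left(a + 1\right)^{2}}.$$

Repeating $5$ times in total — each differentiation brings down another $\ln t$ — gives
$$\frac{d^{5}J}{da^{5}} = \int_{0}^{1} 6 t^{a} \log{\left(t \right)}^{5} \, dt = - \frac{720}{\left(a + 1\right)^{6}},$$
and the integrand here is exactly the target integrand, so $I = - \frac{720}{\left(a + 1\right)^{6}}$.

Setting $a = \frac{2}{5}$:
$$I = - \frac{11250000}{117649}.$$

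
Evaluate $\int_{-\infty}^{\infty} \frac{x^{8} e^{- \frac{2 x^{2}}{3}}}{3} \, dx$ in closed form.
$\frac{2835 \sqrt{6} \sqrt{\pi}}{512}$

Consider the simpler parametrised integral
$$J(a) = \int_{-\infty}^{\infty} \frac{e^{- a x^{2}}}{3} \, dx = \frac{\sqrt{\pi}}{3 \sqrt{a}}.$$

Differentiating under the integral sign brings down a factor of $(-x^2)$:
$$\frac{dJ}{da} = \int_{-\infty}^{\infty} - \frac{x^{2} e^{- a x^{2}}}{3} \, dx = - \frac{\sqrt{\pi}}{6 a^{\frac{3}{2}}}.$$

Repeating $4$ times in total — each differentiation brings down another $(-x^2)$ — gives
$$\frac{d^{4}J}{da^{4}} = \int_{-\infty}^{\infty} \frac{x^{8} e^{- a x^{2}}}{3} \, dx = \frac{35 \sqrt{\pi}}{16 a^{\frac{9}{2}}},$$
and the integrand here is exactly the target integrand, so $I = \frac{35 \sqrt{\pi}}{16 a^{\frac{9}{2}}}$.

Setting $a = \frac{2}{3}$:
$$I = \frac{2835 \sqrt{6} \sqrt{\pi}}{512}.$$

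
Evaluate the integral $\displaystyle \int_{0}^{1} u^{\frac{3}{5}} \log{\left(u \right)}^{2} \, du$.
$\frac{125}{256}$

Start from the elementary integral
$$J(a) = \int_{0}^{1} u^{a} \, du = \frac{1}{a + 1}.$$

Differentiating under the integral sign brings down a factor of $\ln u$:
$$\frac{dJ}{da} = \int_{0}^{1} u^{a} \log{\left(u \right)} \, du = - \frac{1}{\left(a + 1\right)^{2}}.$$

Repeating twice in total — each differentiation brings down another $\ln u$ — gives
$$\frac{d^{2}J}{da^{2}} = \int_{0}^{1} u^{a} \log{\left(u \right)}^{2} \, du = \frac{2}{\left(a + 1\right)^{3}},$$
and the integrand here is exactly the target integrand, so $I = \frac{2}{\left(a + 1\right)^{3}}$.

Setting $a = \frac{3}{5}$:
$$I = \frac{125}{256}.$$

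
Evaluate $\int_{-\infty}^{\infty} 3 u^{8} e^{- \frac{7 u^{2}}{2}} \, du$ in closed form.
$\frac{45 \sqrt{14} \sqrt{\pi}}{2401}$

Start from the elementary integral
$$J(a) = \int_{-\infty}^{\infty} 3 e^{- a u^{2}} \, du = \frac{3 \sqrt{\pi}}{\sqrt{a}}.$$

Differentiating under the integral sign brings down a factor of $(-u^2)$:
$$\frac{dJ}{da} = \int_{-\infty}^{\infty} - 3 u^{2} e^{- a u^{2}} \, du = - \frac{3 \sqrt{\pi}}{2 a^{\frac{3}{2}}}.$$

Repeating $4$ times in total — each differentiation brings down another $(-u^2)$ — gives
$$\frac{d^{4}J}{da^{4}} = \int_{-\infty}^{\infty} 3 u^{8} e^{- a u^{2}} \, du = \frac{315 \sqrt{\pi}}{16 a^{\frac{9}{2}}},$$
and the integrand here is exactly the target integrand, so $I = \frac{315 \sqrt{\pi}}{16 a^{\frac{9}{2}}}$.

Setting $a = \frac{7}{2}$:
$$I = \frac{45 \sqrt{14} \sqrt{\pi}}{2401}.$$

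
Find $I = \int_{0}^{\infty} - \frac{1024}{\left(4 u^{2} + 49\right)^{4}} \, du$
$- \frac{80 \pi}{823543}$

Begin with the known result
$$J(a) = \int_{0}^{\infty} - \frac{4}{a^{2} + u^{2}} \, du = - \frac{2 \pi}{a}.$$

Differentiating under the integral sign with respect to $a$,
$$\frac{dJ}{da} = \int_{0}^{\infty} \frac{8 a}{\left(a^{2} + u^{2}\right)^{2}} \, du = \frac{2 \pi}{a^{2}},$$
so $\int_{0}^{\infty} - \frac{4}{\left(a^{2} + u^{2}\right)^{2}} \, du = - \frac{\pi}{a^{3}}$.

Repeating — each differentiation of $1/(u^2+a^2)^j$ produces $-2ja/(u^2+a^2)^{j+1}$ — and dividing through by $-2ja$ at each step yields, after $3$ differentiations in total,
$$\int_{0}^{\infty} - \frac{4}{\left(a^{2} + u^{2}\right)^{4}} \, du = - \frac{5 \pi}{8 a^{7}}.$$

Setting $a = \frac{7}{2}$:
$$I = - \frac{80 \pi}{823543}.$$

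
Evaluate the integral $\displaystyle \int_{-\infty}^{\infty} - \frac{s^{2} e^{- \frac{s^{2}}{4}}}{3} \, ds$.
$- \frac{4 \sqrt{\pi}}{3}$

Consider the simpler parametrised integral
$$J(a) = \int_{-\infty}^{\infty} - \frac{e^{- a s^{2}}}{3} \, ds = - \frac{\sqrt{\pi}}{3 \sqrt{a}}.$$

Differentiating under the integral sign brings down a factor of $(-s^2)$:
$$\frac{dJ}{da} = \int_{-\infty}^{\infty} \frac{s^{2} e^{- a s^{2}}}{3} \, ds = \frac{\sqrt{\pi}}{6 a^{\frac{3}{2}}}.$$

The integral on the left is $-I$, so $I = - \frac{\sqrt{\pi}}{6 a^{\frac{3}{2}}}$.

Setting $a = \frac{1}{4}$:
$$I = - \frac{4 \sqrt{\pi}}{3}.$$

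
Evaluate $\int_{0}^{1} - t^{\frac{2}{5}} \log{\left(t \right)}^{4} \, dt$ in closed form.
$- \frac{75000}{16807}$

Start from the elementary integral
$$J(a) = \int_{0}^{1} - t^{a} \, dt = - \frac{1}{a + 1}.$$

Differentiating under the integral sign brings down a factor of $\ln t$:
$$\frac{dJ}{da} = \int_{0}^{1} - t^{a} \log{\left(t \right)} \, dt = \frac{1}{\left(a + 1\right)^{2}}.$$

Repeating $4$ times in total — each differentiation brings down another $\ln t$ — gives
$$\frac{d^{4}J}{da^{4}} = \int_{0}^{1} - t^{a} \log{\left(t \right)}^{4} \, dt = - \frac{24}{\left(a + 1\right)^{5}},$$
and the integrand here is exactly the target integrand, so $I = - \frac{24}{\left(a + 1\right)^{5}}$.

Setting $a = \frac{2}{5}$:
$$I = - \frac{75000}{16807}.$$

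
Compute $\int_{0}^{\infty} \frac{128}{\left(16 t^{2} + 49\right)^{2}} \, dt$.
$\frac{8 \pi}{343}$

Recall the elementary integral
$$J(a) = \int_{0}^{\infty} \frac{1}{2 \left(a^{2} + t^{2}\right)} \, dt = \frac{\pi}{4 a}.$$

Differentiating under the integral sign with respect to $a$,
$$\frac{dJ}{da} = \int_{0}^{\infty} - \frac{a}{\left(a^{2} + t^{2}\right)^{2}} \, dt = - \frac{\pi}{4 a^{2}},$$
so $\int_{0}^{\infty} \frac{1}{2 \left(a^{2} + t^{2}\right)^{2}} \, dt = \frac{\pi}{8 a^{3}}$.

Setting $a = \frac{7}{4}$:
$$I = \frac{8 \pi}{343}.$$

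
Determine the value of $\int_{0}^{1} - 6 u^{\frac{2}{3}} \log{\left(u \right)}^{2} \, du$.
$- \frac{324}{125}$

Start from the elementary integral
$$J(a) = \int_{0}^{1} - 6 u^{a} \, du = - \frac{6}{a + 1}.$$

Differentiating under the integral sign brings down a factor of $\ln u$:
$$\frac{dJ}{da} = \int_{0}^{1} - 6 u^{a} \log{\left(u \right)} \, du = \frac{6}{\left(a + 1\right)^{2}}.$$

Repeating twice in total — each differentiation brings down another $\ln u$ — gives
$$\frac{d^{2}J}{da^{2}} = \int_{0}^{1} - 6 u^{a} \log{\left(u \right)}^{2} \, du = - \frac{12}{\left(a + 1\right)^{3}},$$
and the integrand here is exactly the target integrand, so $I = - \frac{12}{\left(a + 1\right)^{3}}$.

Setting $a = \frac{2}{3}$:
$$I = - \frac{324}{125}.$$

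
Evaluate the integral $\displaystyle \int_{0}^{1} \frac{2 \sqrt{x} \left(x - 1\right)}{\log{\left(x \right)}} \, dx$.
$\log{\left(\frac{25}{9} \right)}$

Replace the exponent $\frac{3}{2}$ by a parameter $a$: let $I(a) = \int_{0}^{1} \frac{2 \left(- \sqrt{x} + x^{a}\right)}{\log{\left(x \right)}} \, dx$.

Since $\dfrac{\partial}{\partial a}\,x^{a} = x^{a} \ln x$, the $\ln x$ in the denominator cancels and
$$\frac{dI}{da} = \int_{0}^{1} 2 x^{a} \, dx = 2 \left[\frac{x^{a+1}}{a+1}\right]_0^1 = \frac{2}{a + 1}.$$

Integrating with respect to $a$ gives $I(a) = \log{\left(\frac{4 \left(a + 1\right)^{2}}{9} \right)} + C$.

At $a = \frac{1}{2}$ the integrand is identically $0$, so $I(\frac{1}{2}) = 0$. The closed form gives $0$, hence $C = 0$.

Setting $a = \frac{3}{2}$:
$$I = \log{\left(\frac{25}{9} \right)}.$$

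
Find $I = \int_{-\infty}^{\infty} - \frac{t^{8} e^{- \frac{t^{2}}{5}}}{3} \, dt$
$- \frac{21875 \sqrt{5} \sqrt{\pi}}{16}$

Start from the elementary integral
$$J(a) = \int_{-\infty}^{\infty} - \frac{e^{- a t^{2}}}{3} \, dt = - \frac{\sqrt{\pi}}{3 \sqrt{a}}.$$

Differentiating under the integral sign brings down a factor of $(-t^2)$:
$$\frac{dJ}{da} = \int_{-\infty}^{\infty} \frac{t^{2} e^{- a t^{2}}}{3} \, dt = \frac{\sqrt{\pi}}{6 a^{\frac{3}{2}}}.$$

Repeating $4$ times in total — each differentiation brings down another $(-t^2)$ — gives
$$\frac{d^{4}J}{da^{4}} = \int_{-\infty}^{\infty} - \frac{t^{8} e^{- a t^{2}}}{3} \, dt = - \frac{35 \sqrt{\pi}}{16 a^{\frac{9}{2}}},$$
and the integrand here is exactly the target integrand, so $I = - \frac{35 \sqrt{\pi}}{16 a^{\frac{9}{2}}}$.

Setting $a = \frac{1}{5}$:
$$I = - \frac{21875 \sqrt{5} \sqrt{\pi}}{16}.$$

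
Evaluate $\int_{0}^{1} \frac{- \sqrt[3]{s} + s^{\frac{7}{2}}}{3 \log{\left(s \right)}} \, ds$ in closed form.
$\log{\left(\frac{3}{2} \right)}$

Introduce a parameter $a$ in the exponent: let $I(a) = \int_{0}^{1} \frac{- \sqrt[3]{s} + s^{a}}{3 \log{\left(s \right)}} \, ds$.

Since $\dfrac{\partial}{\partial a}\,s^{a} = s^{a} \ln s$, the $\ln s$ in the denominator cancels and
$$\frac{dI}{da} = \int_{0}^{1} \frac{1}{3} s^{a} \, ds = \frac{1}{3} \left[\frac{s^{a+1}}{a+1}\right]_0^1 = \frac{1}{3 \left(a + 1\right)}.$$

Integrating with respect to $a$ gives $I(a) = \log{\left(\frac{\sqrt[3]{6} \sqrt[3]{a + 1}}{2} \right)} + C$.

At $a = \frac{1}{3}$ the integrand is identically $0$, so $I(\frac{1}{3}) = 0$. The closed form gives $0$, hence $C = 0$.

Setting $a = \frac{7}{2}$:
$$I = \log{\left(\frac{3}{2} \right)}.$$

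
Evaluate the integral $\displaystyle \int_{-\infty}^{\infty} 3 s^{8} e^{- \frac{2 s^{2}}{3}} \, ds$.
$\frac{25515 \sqrt{6} \sqrt{\pi}}{512}$

Consider the simpler parametrised integral
$$J(a) = \int_{-\infty}^{\infty} 3 e^{- a s^{2}} \, ds = \frac{3 \sqrt{\pi}}{\sqrt{a}}.$$

Differentiating under the integral sign brings down a factor of $(-s^2)$:
$$\frac{dJ}{da} = \int_{-\infty}^{\infty} - 3 s^{2} e^{- a s^{2}} \, ds = - \frac{3 \sqrt{\pi}}{2 a^{\frac{3}{2}}}.$$

Repeating $4$ times in total — each differentiation brings down another $(-s^2)$ — gives
$$\frac{d^{4}J}{da^{4}} = \int_{-\infty}^{\infty} 3 s^{8} e^{- a s^{2}} \, ds = \frac{315 \sqrt{\pi}}{16 a^{\frac{9}{2}}},$$
and the integrand here is exactly the target integrand, so $I = \frac{315 \sqrt{\pi}}{16 a^{\frac{9}{2}}}$.

Setting $a = \frac{2}{3}$:
$$I = \frac{25515 \sqrt{6} \sqrt{\pi}}{512}.$$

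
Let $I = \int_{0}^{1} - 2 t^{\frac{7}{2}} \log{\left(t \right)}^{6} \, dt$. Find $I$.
$- \frac{20480}{531441}$

Consider the simpler parametrised integral
$$J(a) = \int_{0}^{1} - 2 t^{a} \, dt = - \frac{2}{a + 1}.$$

Differentiating under the integral sign brings down a factor of $\ln t$:
$$\frac{dJ}{da} = \int_{0}^{1} - 2 t^{a} \log{\left(t \right)} \, dt = \frac{2}{\left(a + 1\right)^{2}}.$$

Repeating $6$ times in total — each differentiation brings down another $\ln t$ — gives
$$\frac{d^{6}J}{da^{6}} = \int_{0}^{1} - 2 t^{a} \log{\left(t \right)}^{6} \, dt = - \frac{1440}{\left(a + 1\right)^{7}},$$
and the integrand here is exactly the target integrand, so $I = - \frac{1440}{\left(a + 1\right)^{7}}$.

Setting $a = \frac{7}{2}$:
$$I = - \frac{20480}{531441}.$$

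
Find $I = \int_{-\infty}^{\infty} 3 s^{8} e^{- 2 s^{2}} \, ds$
$\frac{315 \sqrt{2} \sqrt{\pi}}{512}$

Consider the simpler parametrised integral
$$J(a) = \int_{-\infty}^{\infty} 3 e^{- a s^{2}} \, ds = \frac{3 \sqrt{\pi}}{\sqrt{a}}.$$

Differentiating under the integral sign brings down a factor of $(-s^2)$:
$$\frac{dJ}{da} = \int_{-\infty}^{\infty} - 3 s^{2} e^{- a s^{2}} \, ds = - \frac{3 \sqrt{\pi}}{2 a^{\frac{3}{2}}}.$$

Repeating $4$ times in total — each differentiation brings down another $(-s^2)$ — gives
$$\frac{d^{4}J}{da^{4}} = \int_{-\infty}^{\infty} 3 s^{8} e^{- a s^{2}} \, ds = \frac{315 \sqrt{\pi}}{16 a^{\frac{9}{2}}},$$
and the integrand here is exactly the target integrand, so $I = \frac{315 \sqrt{\pi}}{16 a^{\frac{9}{2}}}$.

Setting $a = 2$:
$$I = \frac{315 \sqrt{2} \sqrt{\pi}}{512}.$$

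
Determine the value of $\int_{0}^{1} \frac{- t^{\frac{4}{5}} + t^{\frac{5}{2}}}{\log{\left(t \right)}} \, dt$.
$\log{\left(\frac{35}{18} \right)}$

Introduce a parameter $a$ in the exponent: let $I(a) = \int_{0}^{1} \frac{- t^{\frac{4}{5}} + t^{a}}{\log{\left(t \right)}} \, dt$.

Since $\dfrac{\partial}{\partial a}\,t^{a} = t^{a} \ln t$, the $\ln t$ in the denominator cancels and
$$\frac{dI}{da} = \int_{0}^{1} t^{a} \, dt = \left[\frac{t^{a+1}}{a+1}\right]_0^1 = \frac{1}{a + 1}.$$

Integrating with respect to $a$ gives $I(a) = \log{\left(\frac{5 a}{9} + \frac{5}{9} \right)} + C$.

At $a = \frac{4}{5}$ the integrand is identically $0$, so $I(\frac{4}{5}) = 0$. The closed form gives $0$, hence $C = 0$.

Setting $a = \frac{5}{2}$:
$$I = \log{\left(\frac{35}{18} \right)}.$$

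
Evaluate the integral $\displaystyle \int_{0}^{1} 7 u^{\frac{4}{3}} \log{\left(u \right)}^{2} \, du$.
$\frac{54}{49}$

Begin with the known integral
$$J(a) = \int_{0}^{1} 7 u^{a} \, du = \frac{7}{a + 1}.$$

Differentiating under the integral sign brings down a factor of $\ln u$:
$$\frac{dJ}{da} = \int_{0}^{1} 7 u^{a} \log{\left(u \right)} \, du = - \frac{7}{\left(a + 1\right)^{2}}.$$

Repeating twice in total — each differentiation brings down another $\ln u$ — gives
$$\frac{d^{2}J}{da^{2}} = \int_{0}^{1} 7 u^{a} \log{\left(u \right)}^{2} \, du = \frac{14}{\left(a + 1\right)^{3}},$$
and the integrand here is exactly the target integrand, so $I = \frac{14}{\left(a + 1\right)^{3}}$.

Setting $a = \frac{4}{3}$:
$$I = \frac{54}{49}.$$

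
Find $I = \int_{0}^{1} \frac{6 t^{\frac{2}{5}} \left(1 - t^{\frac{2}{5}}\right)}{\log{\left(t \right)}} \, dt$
$\log{\left(\frac{117649}{531441} \right)}$

Replace the exponent $\frac{2}{5}$ by a parameter $a$: let $I(a) = \int_{0}^{1} \frac{6 \left(- t^{\frac{4}{5}} + t^{a}\right)}{\log{\left(t \right)}} \, dt$.

Since $\dfrac{\partial}{\partial a}\,t^{a} = t^{a} \ln t$, the $\ln t$ in the denominator cancels and
$$\frac{dI}{da} = \int_{0}^{1} 6 t^{a} \, dt = 6 \left[\frac{t^{a+1}}{a+1}\right]_0^1 = \frac{6}{a + 1}.$$

Integrating with respect to $a$ gives $I(a) = \log{\left(\frac{15625 \left(a + 1\right)^{6}}{531441} \right)} + C$.

At $a = \frac{4}{5}$ the integrand is identically $0$, so $I(\frac{4}{5}) = 0$. The closed form gives $0$, hence $C = 0$.

Setting $a = \frac{2}{5}$:
$$I = \log{\left(\frac{117649}{531441} \right)}.$$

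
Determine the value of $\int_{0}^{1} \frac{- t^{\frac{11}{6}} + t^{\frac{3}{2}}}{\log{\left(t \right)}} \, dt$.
$\log{\left(\frac{15}{17} \right)}$

Consider the one-parameter family: let $I(a) = \int_{0}^{1} \frac{- t^{\frac{11}{6}} + t^{a}}{\log{\left(t \right)}} \, dt$.

Since $\dfrac{\partial}{\partial a}\,t^{a} = t^{a} \ln t$, the $\ln t$ in the denominator cancels and
$$\frac{dI}{da} = \int_{0}^{1} t^{a} \, dt = \left[\frac{t^{a+1}}{a+1}\right]_0^1 = \frac{1}{a + 1}.$$

Integrating with respect to $a$ gives $I(a) = \log{\left(\frac{6 a}{17} + \frac{6}{17} \right)} + C$.

At $a = \frac{11}{6}$ the integrand is identically $0$, so $I(\frac{11}{6}) = 0$. The closed form gives $0$, hence $C = 0$.

Setting $a = \frac{3}{2}$:
$$I = \log{\left(\frac{15}{17} \right)}.$$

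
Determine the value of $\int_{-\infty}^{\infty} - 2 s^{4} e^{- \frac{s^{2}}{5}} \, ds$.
$- \frac{75 \sqrt{5} \sqrt{\pi}}{2}$

Consider the simpler parametrised integral
$$J(a) = \int_{-\infty}^{\infty} - 2 e^{- a s^{2}} \, ds = - \frac{2 \sqrt{\pi}}{\sqrt{a}}.$$

Differentiating under the integral sign brings down a factor of $(-s^2)$:
$$\frac{dJ}{da} = \int_{-\infty}^{\infty} 2 s^{2} e^{- a s^{2}} \, ds = \frac{\sqrt{\pi}}{a^{\frac{3}{2}}}.$$

Repeating twice in total — each differentiation brings down another $(-s^2)$ — gives
$$\frac{d^{2}J}{da^{2}} = \int_{-\infty}^{\infty} - 2 s^{4} e^{- a s^{2}} \, ds = - \frac{3 \sqrt{\pi}}{2 a^{\frac{5}{2}}},$$
and the integrand here is exactly the target integrand, so $I = - \frac{3 \sqrt{\pi}}{2 a^{\frac{5}{2}}}$.

Setting $a = \frac{1}{5}$:
$$I = - \frac{75 \sqrt{5} \sqrt{\pi}}{2}.$$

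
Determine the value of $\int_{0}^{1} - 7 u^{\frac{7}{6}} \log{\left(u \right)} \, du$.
$\frac{252}{169}$

Start from the elementary integral
$$J(a) = \int_{0}^{1} - 7 u^{a} \, du = - \frac{7}{a + 1}.$$

Differentiating under the integral sign brings down a factor of $\ln u$:
$$\frac{dJ}{da} = \int_{0}^{1} - 7 u^{a} \log{\left(u \right)} \, du = \frac{7}{\left(a + 1\right)^{2}}.$$

The integral on the left is $I$, so $I = \frac{7}{\left(a + 1\right)^{2}}$.

Setting $a = \frac{7}{6}$:
$$I = \frac{252}{169}.$$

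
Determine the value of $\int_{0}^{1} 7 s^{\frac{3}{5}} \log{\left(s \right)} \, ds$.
$- \frac{175}{64}$

Consider the simpler parametrised integral
$$J(a) = \int_{0}^{1} 7 s^{a} \, ds = \frac{7}{a + 1}.$$

Differentiating under the integral sign brings down a factor of $\ln s$:
$$\frac{dJ}{da} = \int_{0}^{1} 7 s^{a} \log{\left(s \right)} \, ds = - \frac{7}{\left(a + 1\right)^{2}}.$$

The integral on the left is $I$, so $I = - \frac{7}{\left(a + 1\right)^{2}}$.

Setting $a = \frac{3}{5}$:
$$I = - \frac{175}{64}.$$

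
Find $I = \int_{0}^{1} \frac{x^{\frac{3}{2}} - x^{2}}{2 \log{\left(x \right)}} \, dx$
$\log{\left(\frac{\sqrt{30}}{6} \right)}$

Consider the one-parameter family: let $I(a) = \int_{0}^{1} \frac{x^{\frac{3}{2}} - x^{a}}{2 \log{\left(x \right)}} \, dx$.

Since $\dfrac{\partial}{\partial a}\,x^{a} = x^{a} \ln x$, the $\ln x$ in the denominator cancels and
$$\frac{dI}{da} = \int_{0}^{1} - \frac{1}{2} x^{a} \, dx = - \frac{1}{2} \left[\frac{x^{a+1}}{a+1}\right]_0^1 = - \frac{1}{2 a + 2}.$$

Integrating with respect to $a$ gives $I(a) = - \frac{\log{\left(a + 1 \right)}}{2} - \frac{\log{\left(2 \right)}}{2} + \frac{\log{\left(5 \right)}}{2} + C$.

At $a = \frac{3}{2}$ the integrand is identically $0$, so $I(\frac{3}{2}) = 0$. The closed form gives $0$, hence $C = 0$.

Setting $a = 2$:
$$I = \log{\left(\frac{\sqrt{30}}{6} \right)}.$$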